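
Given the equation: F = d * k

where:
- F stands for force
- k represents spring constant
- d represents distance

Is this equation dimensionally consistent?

Yes

F (force) has dimensions [L M T^-2].
k (spring constant) has dimensions [M T^-2].
d (distance) has dimensions [L].

Left side: [L M T^-2]
Right side: [L M T^-2]

Both sides have the same dimensions, so the equation is dimensionally consistent.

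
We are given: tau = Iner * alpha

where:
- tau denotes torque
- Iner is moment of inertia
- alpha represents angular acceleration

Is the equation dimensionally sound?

Yes

tau (torque) has dimensions [L^2 M T^-2].
Iner (moment of inertia) has dimensions [L^2 M].
alpha (angular acceleration) has dimensions [T^-2].

Left side: [L^2 M T^-2]
Right side: [L^2 M T^-2]

Both sides have the same dimensions, so the equation is dimensionally consistent.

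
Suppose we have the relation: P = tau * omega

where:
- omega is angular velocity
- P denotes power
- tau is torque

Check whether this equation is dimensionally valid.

Yes

omega (angular velocity) has dimensions [T^-1].
P (power) has dimensions [L^2 M T^-3].
tau (torque) has dimensions [L^2 M T^-2].

Left side: [L^2 M T^-3]
Right side: [L^2 M T^-3]

Both sides have the same dimensions, so the equation is dimensionally consistent.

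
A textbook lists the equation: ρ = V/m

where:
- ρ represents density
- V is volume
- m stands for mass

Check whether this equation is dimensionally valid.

No

ρ (density) has dimensions [L^-3 M].
V (volume) has dimensions [L^3].
m (mass) has dimensions [M].

Left side: [L^-3 M]
Right side: [L^3 M^-1]

The two sides have different dimensions, so the equation is NOT dimensionally consistent.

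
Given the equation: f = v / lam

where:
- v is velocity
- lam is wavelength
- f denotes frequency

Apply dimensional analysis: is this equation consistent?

Yes

v (velocity) has dimensions [L T^-1].
lam (wavelength) has dimensions [L].
f (frequency) has dimensions [T^-1].

Left side: [T^-1]
Right side: [T^-1]

Both sides have the same dimensions, so the equation is dimensionally consistent.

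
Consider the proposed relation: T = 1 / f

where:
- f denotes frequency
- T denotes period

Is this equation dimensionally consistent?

Yes

f (frequency) has dimensions [T^-1].
T (period) has dimensions [T].

Left side: [T]
Right side: [T]

Both sides have the same dimensions, so the equation is dimensionally consistent.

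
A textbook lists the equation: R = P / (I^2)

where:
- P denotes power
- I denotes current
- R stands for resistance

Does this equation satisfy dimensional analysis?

Yes

P (power) has dimensions [L^2 M T^-3].
I (current) has dimensions [I].
R (resistance) has dimensions [I^-2 L^2 M T^-3].

Left side: [I^-2 L^2 M T^-3]
Right side: [I^-2 L^2 M T^-3]

Both sides have the same dimensions, so the equation is dimensionally consistent.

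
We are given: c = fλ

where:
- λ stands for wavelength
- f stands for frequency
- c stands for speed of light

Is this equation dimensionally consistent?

Yes

λ (wavelength) has dimensions [L].
f (frequency) has dimensions [T^-1].
c (speed of light) has dimensions [L T^-1].

Left side: [L T^-1]
Right side: [L T^-1]

Both sides have the same dimensions, so the equation is dimensionally consistent.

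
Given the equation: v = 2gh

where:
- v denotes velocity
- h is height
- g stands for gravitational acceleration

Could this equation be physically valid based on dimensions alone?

No

v (velocity) has dimensions [L T^-1].
h (height) has dimensions [L].
g (gravitational acceleration) has dimensions [L T^-2].

Left side: [L T^-1]
Right side: [L^2 T^-2]

The two sides have different dimensions, so the equation is NOT dimensionally consistent.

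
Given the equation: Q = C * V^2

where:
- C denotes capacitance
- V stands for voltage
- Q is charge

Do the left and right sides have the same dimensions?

No

C (capacitance) has dimensions [I^2 L^-2 M^-1 T^4].
V (voltage) has dimensions [I^-1 L^2 M T^-3].
Q (charge) has dimensions [I T].

Left side: [I T]
Right side: [L^2 M T^-2]

The two sides have different dimensions, so the equation is NOT dimensionally consistent.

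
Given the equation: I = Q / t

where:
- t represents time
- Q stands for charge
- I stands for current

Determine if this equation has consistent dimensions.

Yes

t (time) has dimensions [T].
Q (charge) has dimensions [I T].
I (current) has dimensions [I].

Left side: [I]
Right side: [I]

Both sides have the same dimensions, so the equation is dimensionally consistent.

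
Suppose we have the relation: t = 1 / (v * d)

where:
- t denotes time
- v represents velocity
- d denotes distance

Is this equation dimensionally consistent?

No

t (time) has dimensions [T].
v (velocity) has dimensions [L T^-1].
d (distance) has dimensions [L].

Left side: [T]
Right side: [L^-2 T]

The two sides have different dimensions, so the equation is NOT dimensionally consistent.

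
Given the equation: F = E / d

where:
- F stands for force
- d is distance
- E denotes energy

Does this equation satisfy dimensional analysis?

Yes

F (force) has dimensions [L M T^-2].
d (distance) has dimensions [L].
E (energy) has dimensions [L^2 M T^-2].

Left side: [L M T^-2]
Right side: [L M T^-2]

Both sides have the same dimensions, so the equation is dimensionally consistent.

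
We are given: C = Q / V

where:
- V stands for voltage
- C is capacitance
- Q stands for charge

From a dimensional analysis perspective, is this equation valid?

Yes

V (voltage) has dimensions [I^-1 L^2 M T^-3].
C (capacitance) has dimensions [I^2 L^-2 M^-1 T^4].
Q (charge) has dimensions [I T].

Left side: [I^2 L^-2 M^-1 T^4]
Right side: [I^2 L^-2 M^-1 T^4]

Both sides have the same dimensions, so the equation is dimensionally consistent.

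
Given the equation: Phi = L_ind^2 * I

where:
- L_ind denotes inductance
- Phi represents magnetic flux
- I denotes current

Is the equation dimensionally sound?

No

L_ind (inductance) has dimensions [I^-2 L^2 M T^-2].
Phi (magnetic flux) has dimensions [I^-1 L^2 M T^-2].
I (current) has dimensions [I].

Left side: [I^-1 L^2 M T^-2]
Right side: [I^-3 L^4 M^2 T^-4]

The two sides have different dimensions, so the equation is NOT dimensionally consistent.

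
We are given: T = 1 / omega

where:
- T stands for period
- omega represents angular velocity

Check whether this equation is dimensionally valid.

Yes

T (period) has dimensions [T].
omega (angular velocity) has dimensions [T^-1].

Left side: [T]
Right side: [T]

Both sides have the same dimensions, so the equation is dimensionally consistent.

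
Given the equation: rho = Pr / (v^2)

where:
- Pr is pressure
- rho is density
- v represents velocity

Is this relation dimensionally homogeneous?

Yes

Pr (pressure) has dimensions [L^-1 M T^-2].
rho (density) has dimensions [L^-3 M].
v (velocity) has dimensions [L T^-1].

Left side: [L^-3 M]
Right side: [L^-3 M]

Both sides have the same dimensions, so the equation is dimensionally consistent.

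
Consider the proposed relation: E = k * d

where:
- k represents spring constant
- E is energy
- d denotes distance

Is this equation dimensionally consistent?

No

k (spring constant) has dimensions [M T^-2].
E (energy) has dimensions [L^2 M T^-2].
d (distance) has dimensions [L].

Left side: [L^2 M T^-2]
Right side: [L M T^-2]

The two sides have different dimensions, so the equation is NOT dimensionally consistent.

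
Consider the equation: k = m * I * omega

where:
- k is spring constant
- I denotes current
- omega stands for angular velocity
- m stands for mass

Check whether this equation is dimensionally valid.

No

k (spring constant) has dimensions [M T^-2].
I (current) has dimensions [I].
omega (angular velocity) has dimensions [T^-1].
m (mass) has dimensions [M].

Left side: [M T^-2]
Right side: [I M T^-1]

The two sides have different dimensions, so the equation is NOT dimensionally consistent.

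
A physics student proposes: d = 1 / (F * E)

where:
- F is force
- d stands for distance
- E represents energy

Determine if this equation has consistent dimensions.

No

F (force) has dimensions [L M T^-2].
d (distance) has dimensions [L].
E (energy) has dimensions [L^2 M T^-2].

Left side: [L]
Right side: [L^-3 M^-2 T^4]

The two sides have different dimensions, so the equation is NOT dimensionally consistent.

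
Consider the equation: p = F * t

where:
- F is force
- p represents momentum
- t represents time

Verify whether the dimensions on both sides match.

Yes

F (force) has dimensions [L M T^-2].
p (momentum) has dimensions [L M T^-1].
t (time) has dimensions [T].

Left side: [L M T^-1]
Right side: [L M T^-1]

Both sides have the same dimensions, so the equation is dimensionally consistent.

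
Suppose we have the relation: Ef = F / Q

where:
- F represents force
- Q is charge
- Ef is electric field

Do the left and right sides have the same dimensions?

Yes

F (force) has dimensions [L M T^-2].
Q (charge) has dimensions [I T].
Ef (electric field) has dimensions [I^-1 L M T^-3].

Left side: [I^-1 L M T^-3]
Right side: [I^-1 L M T^-3]

Both sides have the same dimensions, so the equation is dimensionally consistent.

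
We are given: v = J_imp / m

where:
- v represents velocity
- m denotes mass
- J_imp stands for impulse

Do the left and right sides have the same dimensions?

Yes

v (velocity) has dimensions [L T^-1].
m (mass) has dimensions [M].
J_imp (impulse) has dimensions [L M T^-1].

Left side: [L T^-1]
Right side: [L T^-1]

Both sides have the same dimensions, so the equation is dimensionally consistent.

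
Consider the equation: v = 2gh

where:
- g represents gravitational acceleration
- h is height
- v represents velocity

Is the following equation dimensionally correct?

No

g (gravitational acceleration) has dimensions [L T^-2].
h (height) has dimensions [L].
v (velocity) has dimensions [L T^-1].

Left side: [L T^-1]
Right side: [L^2 T^-2]

The two sides have different dimensions, so the equation is NOT dimensionally consistent.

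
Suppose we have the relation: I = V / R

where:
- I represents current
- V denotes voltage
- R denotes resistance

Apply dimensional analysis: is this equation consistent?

Yes

I (current) has dimensions [I].
V (voltage) has dimensions [I^-1 L^2 M T^-3].
R (resistance) has dimensions [I^-2 L^2 M T^-3].

Left side: [I]
Right side: [I]

Both sides have the same dimensions, so the equation is dimensionally consistent.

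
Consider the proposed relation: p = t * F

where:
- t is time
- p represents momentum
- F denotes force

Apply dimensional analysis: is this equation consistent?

Yes

t (time) has dimensions [T].
p (momentum) has dimensions [L M T^-1].
F (force) has dimensions [L M T^-2].

Left side: [L M T^-1]
Right side: [L M T^-1]

Both sides have the same dimensions, so the equation is dimensionally consistent.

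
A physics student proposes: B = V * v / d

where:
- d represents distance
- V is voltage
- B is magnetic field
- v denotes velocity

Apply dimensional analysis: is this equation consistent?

No

d (distance) has dimensions [L].
V (voltage) has dimensions [I^-1 L^2 M T^-3].
B (magnetic field) has dimensions [I^-1 M T^-2].
v (velocity) has dimensions [L T^-1].

Left side: [I^-1 M T^-2]
Right side: [I^-1 L^2 M T^-4]

The two sides have different dimensions, so the equation is NOT dimensionally consistent.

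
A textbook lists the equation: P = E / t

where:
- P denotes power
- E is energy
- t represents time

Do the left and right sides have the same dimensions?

Yes

P (power) has dimensions [L^2 M T^-3].
E (energy) has dimensions [L^2 M T^-2].
t (time) has dimensions [T].

Left side: [L^2 M T^-3]
Right side: [L^2 M T^-3]

Both sides have the same dimensions, so the equation is dimensionally consistent.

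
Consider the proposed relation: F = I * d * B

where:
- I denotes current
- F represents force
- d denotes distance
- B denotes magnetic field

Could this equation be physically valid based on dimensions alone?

Yes

I (current) has dimensions [I].
F (force) has dimensions [L M T^-2].
d (distance) has dimensions [L].
B (magnetic field) has dimensions [I^-1 M T^-2].

Left side: [L M T^-2]
Right side: [L M T^-2]

Both sides have the same dimensions, so the equation is dimensionally consistent.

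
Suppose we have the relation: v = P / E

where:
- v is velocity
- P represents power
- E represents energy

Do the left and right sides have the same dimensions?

No

v (velocity) has dimensions [L T^-1].
P (power) has dimensions [L^2 M T^-3].
E (energy) has dimensions [L^2 M T^-2].

Left side: [L T^-1]
Right side: [T^-1]

The two sides have different dimensions, so the equation is NOT dimensionally consistent.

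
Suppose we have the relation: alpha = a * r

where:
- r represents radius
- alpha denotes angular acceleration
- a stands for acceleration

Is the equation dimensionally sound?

No

r (radius) has dimensions [L].
alpha (angular acceleration) has dimensions [T^-2].
a (acceleration) has dimensions [L T^-2].

Left side: [T^-2]
Right side: [L^2 T^-2]

The two sides have different dimensions, so the equation is NOT dimensionally consistent.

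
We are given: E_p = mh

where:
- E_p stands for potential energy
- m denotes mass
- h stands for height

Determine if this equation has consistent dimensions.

No

E_p (potential energy) has dimensions [L^2 M T^-2].
m (mass) has dimensions [M].
h (height) has dimensions [L].

Left side: [L^2 M T^-2]
Right side: [L M]

The two sides have different dimensions, so the equation is NOT dimensionally consistent.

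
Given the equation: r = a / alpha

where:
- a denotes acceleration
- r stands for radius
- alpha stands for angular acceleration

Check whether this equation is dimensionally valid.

Yes

a (acceleration) has dimensions [L T^-2].
r (radius) has dimensions [L].
alpha (angular acceleration) has dimensions [T^-2].

Left side: [L]
Right side: [L]

Both sides have the same dimensions, so the equation is dimensionally consistent.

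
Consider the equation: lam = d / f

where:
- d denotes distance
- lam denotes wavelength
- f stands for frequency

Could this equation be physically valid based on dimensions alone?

No

d (distance) has dimensions [L].
lam (wavelength) has dimensions [L].
f (frequency) has dimensions [T^-1].

Left side: [L]
Right side: [L T]

The two sides have different dimensions, so the equation is NOT dimensionally consistent.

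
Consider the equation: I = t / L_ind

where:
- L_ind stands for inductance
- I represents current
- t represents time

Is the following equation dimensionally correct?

No

L_ind (inductance) has dimensions [I^-2 L^2 M T^-2].
I (current) has dimensions [I].
t (time) has dimensions [T].

Left side: [I]
Right side: [I^2 L^-2 M^-1 T^3]

The two sides have different dimensions, so the equation is NOT dimensionally consistent.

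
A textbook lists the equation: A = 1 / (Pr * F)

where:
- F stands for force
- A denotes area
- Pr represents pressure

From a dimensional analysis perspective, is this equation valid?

No

F (force) has dimensions [L M T^-2].
A (area) has dimensions [L^2].
Pr (pressure) has dimensions [L^-1 M T^-2].

Left side: [L^2]
Right side: [M^-2 T^4]

The two sides have different dimensions, so the equation is NOT dimensionally consistent.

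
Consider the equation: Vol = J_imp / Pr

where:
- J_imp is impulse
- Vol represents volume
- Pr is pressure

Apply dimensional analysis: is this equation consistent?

No

J_imp (impulse) has dimensions [L M T^-1].
Vol (volume) has dimensions [L^3].
Pr (pressure) has dimensions [L^-1 M T^-2].

Left side: [L^3]
Right side: [L^2 T]

The two sides have different dimensions, so the equation is NOT dimensionally consistent.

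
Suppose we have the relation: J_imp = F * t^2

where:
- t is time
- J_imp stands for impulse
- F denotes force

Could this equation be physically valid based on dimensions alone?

No

t (time) has dimensions [T].
J_imp (impulse) has dimensions [L M T^-1].
F (force) has dimensions [L M T^-2].

Left side: [L M T^-1]
Right side: [L M]

The two sides have different dimensions, so the equation is NOT dimensionally consistent.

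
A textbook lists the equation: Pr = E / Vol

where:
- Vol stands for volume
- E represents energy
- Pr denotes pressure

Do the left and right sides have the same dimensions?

Yes

Vol (volume) has dimensions [L^3].
E (energy) has dimensions [L^2 M T^-2].
Pr (pressure) has dimensions [L^-1 M T^-2].

Left side: [L^-1 M T^-2]
Right side: [L^-1 M T^-2]

Both sides have the same dimensions, so the equation is dimensionally consistent.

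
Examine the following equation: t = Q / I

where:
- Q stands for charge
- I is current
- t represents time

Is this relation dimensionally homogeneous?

Yes

Q (charge) has dimensions [I T].
I (current) has dimensions [I].
t (time) has dimensions [T].

Left side: [T]
Right side: [T]

Both sides have the same dimensions, so the equation is dimensionally consistent.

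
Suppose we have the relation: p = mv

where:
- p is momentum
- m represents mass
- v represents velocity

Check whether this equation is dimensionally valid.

Yes

p (momentum) has dimensions [L M T^-1].
m (mass) has dimensions [M].
v (velocity) has dimensions [L T^-1].

Left side: [L M T^-1]
Right side: [L M T^-1]

Both sides have the same dimensions, so the equation is dimensionally consistent.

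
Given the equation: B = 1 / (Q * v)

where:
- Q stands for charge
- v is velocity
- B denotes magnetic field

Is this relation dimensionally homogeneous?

No

Q (charge) has dimensions [I T].
v (velocity) has dimensions [L T^-1].
B (magnetic field) has dimensions [I^-1 M T^-2].

Left side: [I^-1 M T^-2]
Right side: [I^-1 L^-1]

The two sides have different dimensions, so the equation is NOT dimensionally consistent.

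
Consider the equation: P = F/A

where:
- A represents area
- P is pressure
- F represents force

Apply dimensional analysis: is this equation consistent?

Yes

A (area) has dimensions [L^2].
P (pressure) has dimensions [L^-1 M T^-2].
F (force) has dimensions [L M T^-2].

Left side: [L^-1 M T^-2]
Right side: [L^-1 M T^-2]

Both sides have the same dimensions, so the equation is dimensionally consistent.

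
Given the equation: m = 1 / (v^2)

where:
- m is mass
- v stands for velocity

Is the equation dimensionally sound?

No

m (mass) has dimensions [M].
v (velocity) has dimensions [L T^-1].

Left side: [M]
Right side: [L^-2 T^2]

The two sides have different dimensions, so the equation is NOT dimensionally consistent.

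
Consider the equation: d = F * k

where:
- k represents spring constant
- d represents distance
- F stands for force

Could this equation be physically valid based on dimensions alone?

No

k (spring constant) has dimensions [M T^-2].
d (distance) has dimensions [L].
F (force) has dimensions [L M T^-2].

Left side: [L]
Right side: [L M^2 T^-4]

The two sides have different dimensions, so the equation is NOT dimensionally consistent.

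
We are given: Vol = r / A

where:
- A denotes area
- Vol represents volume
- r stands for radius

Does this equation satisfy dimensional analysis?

No

A (area) has dimensions [L^2].
Vol (volume) has dimensions [L^3].
r (radius) has dimensions [L].

Left side: [L^3]
Right side: [L^-1]

The two sides have different dimensions, so the equation is NOT dimensionally consistent.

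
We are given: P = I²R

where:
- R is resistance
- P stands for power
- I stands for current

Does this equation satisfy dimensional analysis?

Yes

R (resistance) has dimensions [I^-2 L^2 M T^-3].
P (power) has dimensions [L^2 M T^-3].
I (current) has dimensions [I].

Left side: [L^2 M T^-3]
Right side: [L^2 M T^-3]

Both sides have the same dimensions, so the equation is dimensionally consistent.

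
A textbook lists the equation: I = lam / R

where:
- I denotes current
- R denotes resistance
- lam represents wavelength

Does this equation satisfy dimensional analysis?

No

I (current) has dimensions [I].
R (resistance) has dimensions [I^-2 L^2 M T^-3].
lam (wavelength) has dimensions [L].

Left side: [I]
Right side: [I^2 L^-1 M^-1 T^3]

The two sides have different dimensions, so the equation is NOT dimensionally consistent.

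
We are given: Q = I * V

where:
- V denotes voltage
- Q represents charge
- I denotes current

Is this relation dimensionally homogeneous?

No

V (voltage) has dimensions [I^-1 L^2 M T^-3].
Q (charge) has dimensions [I T].
I (current) has dimensions [I].

Left side: [I T]
Right side: [L^2 M T^-3]

The two sides have different dimensions, so the equation is NOT dimensionally consistent.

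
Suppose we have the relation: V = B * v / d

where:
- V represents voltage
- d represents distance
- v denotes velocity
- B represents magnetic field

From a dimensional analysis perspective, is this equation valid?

No

V (voltage) has dimensions [I^-1 L^2 M T^-3].
d (distance) has dimensions [L].
v (velocity) has dimensions [L T^-1].
B (magnetic field) has dimensions [I^-1 M T^-2].

Left side: [I^-1 L^2 M T^-3]
Right side: [I^-1 M T^-3]

The two sides have different dimensions, so the equation is NOT dimensionally consistent.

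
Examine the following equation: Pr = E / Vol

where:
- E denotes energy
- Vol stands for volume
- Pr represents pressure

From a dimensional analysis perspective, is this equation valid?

Yes

E (energy) has dimensions [L^2 M T^-2].
Vol (volume) has dimensions [L^3].
Pr (pressure) has dimensions [L^-1 M T^-2].

Left side: [L^-1 M T^-2]
Right side: [L^-1 M T^-2]

Both sides have the same dimensions, so the equation is dimensionally consistent.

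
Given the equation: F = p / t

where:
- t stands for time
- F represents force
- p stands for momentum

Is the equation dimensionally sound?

Yes

t (time) has dimensions [T].
F (force) has dimensions [L M T^-2].
p (momentum) has dimensions [L M T^-1].

Left side: [L M T^-2]
Right side: [L M T^-2]

Both sides have the same dimensions, so the equation is dimensionally consistent.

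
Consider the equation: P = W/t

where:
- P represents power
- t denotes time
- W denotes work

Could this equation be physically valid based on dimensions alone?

Yes

P (power) has dimensions [L^2 M T^-3].
t (time) has dimensions [T].
W (work) has dimensions [L^2 M T^-2].

Left side: [L^2 M T^-3]
Right side: [L^2 M T^-3]

Both sides have the same dimensions, so the equation is dimensionally consistent.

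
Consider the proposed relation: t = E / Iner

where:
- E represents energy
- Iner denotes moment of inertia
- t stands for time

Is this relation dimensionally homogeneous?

No

E (energy) has dimensions [L^2 M T^-2].
Iner (moment of inertia) has dimensions [L^2 M].
t (time) has dimensions [T].

Left side: [T]
Right side: [T^-2]

The two sides have different dimensions, so the equation is NOT dimensionally consistent.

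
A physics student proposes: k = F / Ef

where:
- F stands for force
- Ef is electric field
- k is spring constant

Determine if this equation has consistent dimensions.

No

F (force) has dimensions [L M T^-2].
Ef (electric field) has dimensions [I^-1 L M T^-3].
k (spring constant) has dimensions [M T^-2].

Left side: [M T^-2]
Right side: [I T]

The two sides have different dimensions, so the equation is NOT dimensionally consistent.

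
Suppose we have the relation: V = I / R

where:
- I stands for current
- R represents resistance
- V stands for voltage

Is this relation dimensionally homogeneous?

No

I (current) has dimensions [I].
R (resistance) has dimensions [I^-2 L^2 M T^-3].
V (voltage) has dimensions [I^-1 L^2 M T^-3].

Left side: [I^-1 L^2 M T^-3]
Right side: [I^3 L^-2 M^-1 T^3]

The two sides have different dimensions, so the equation is NOT dimensionally consistent.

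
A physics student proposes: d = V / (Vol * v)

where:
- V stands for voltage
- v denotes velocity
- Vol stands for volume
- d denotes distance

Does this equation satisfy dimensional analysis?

No

V (voltage) has dimensions [I^-1 L^2 M T^-3].
v (velocity) has dimensions [L T^-1].
Vol (volume) has dimensions [L^3].
d (distance) has dimensions [L].

Left side: [L]
Right side: [I^-1 L^-2 M T^-2]

The two sides have different dimensions, so the equation is NOT dimensionally consistent.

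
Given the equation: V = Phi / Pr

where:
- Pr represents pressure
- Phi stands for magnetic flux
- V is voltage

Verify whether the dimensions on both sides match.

No

Pr (pressure) has dimensions [L^-1 M T^-2].
Phi (magnetic flux) has dimensions [I^-1 L^2 M T^-2].
V (voltage) has dimensions [I^-1 L^2 M T^-3].

Left side: [I^-1 L^2 M T^-3]
Right side: [I^-1 L^3]

The two sides have different dimensions, so the equation is NOT dimensionally consistent.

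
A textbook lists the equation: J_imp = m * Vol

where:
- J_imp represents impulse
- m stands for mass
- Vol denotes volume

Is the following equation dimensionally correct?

No

J_imp (impulse) has dimensions [L M T^-1].
m (mass) has dimensions [M].
Vol (volume) has dimensions [L^3].

Left side: [L M T^-1]
Right side: [L^3 M]

The two sides have different dimensions, so the equation is NOT dimensionally consistent.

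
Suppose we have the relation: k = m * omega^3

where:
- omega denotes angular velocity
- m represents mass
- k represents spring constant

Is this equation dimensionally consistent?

No

omega (angular velocity) has dimensions [T^-1].
m (mass) has dimensions [M].
k (spring constant) has dimensions [M T^-2].

Left side: [M T^-2]
Right side: [M T^-3]

The two sides have different dimensions, so the equation is NOT dimensionally consistent.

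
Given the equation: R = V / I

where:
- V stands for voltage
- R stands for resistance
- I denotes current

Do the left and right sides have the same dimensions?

Yes

V (voltage) has dimensions [I^-1 L^2 M T^-3].
R (resistance) has dimensions [I^-2 L^2 M T^-3].
I (current) has dimensions [I].

Left side: [I^-2 L^2 M T^-3]
Right side: [I^-2 L^2 M T^-3]

Both sides have the same dimensions, so the equation is dimensionally consistent.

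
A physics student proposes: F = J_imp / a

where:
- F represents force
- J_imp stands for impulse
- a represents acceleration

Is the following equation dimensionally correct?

No

F (force) has dimensions [L M T^-2].
J_imp (impulse) has dimensions [L M T^-1].
a (acceleration) has dimensions [L T^-2].

Left side: [L M T^-2]
Right side: [M T]

The two sides have different dimensions, so the equation is NOT dimensionally consistent.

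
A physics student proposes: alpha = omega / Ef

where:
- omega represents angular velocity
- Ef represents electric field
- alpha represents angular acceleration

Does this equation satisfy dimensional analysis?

No

omega (angular velocity) has dimensions [T^-1].
Ef (electric field) has dimensions [I^-1 L M T^-3].
alpha (angular acceleration) has dimensions [T^-2].

Left side: [T^-2]
Right side: [I L^-1 M^-1 T^2]

The two sides have different dimensions, so the equation is NOT dimensionally consistent.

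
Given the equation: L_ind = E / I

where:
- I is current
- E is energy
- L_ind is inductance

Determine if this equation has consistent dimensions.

No

I (current) has dimensions [I].
E (energy) has dimensions [L^2 M T^-2].
L_ind (inductance) has dimensions [I^-2 L^2 M T^-2].

Left side: [I^-2 L^2 M T^-2]
Right side: [I^-1 L^2 M T^-2]

The two sides have different dimensions, so the equation is NOT dimensionally consistent.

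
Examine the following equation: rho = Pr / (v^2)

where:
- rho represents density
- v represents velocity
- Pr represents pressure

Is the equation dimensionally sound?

Yes

rho (density) has dimensions [L^-3 M].
v (velocity) has dimensions [L T^-1].
Pr (pressure) has dimensions [L^-1 M T^-2].

Left side: [L^-3 M]
Right side: [L^-3 M]

Both sides have the same dimensions, so the equation is dimensionally consistent.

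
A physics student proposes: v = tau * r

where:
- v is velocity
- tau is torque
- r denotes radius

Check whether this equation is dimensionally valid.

No

v (velocity) has dimensions [L T^-1].
tau (torque) has dimensions [L^2 M T^-2].
r (radius) has dimensions [L].

Left side: [L T^-1]
Right side: [L^3 M T^-2]

The two sides have different dimensions, so the equation is NOT dimensionally consistent.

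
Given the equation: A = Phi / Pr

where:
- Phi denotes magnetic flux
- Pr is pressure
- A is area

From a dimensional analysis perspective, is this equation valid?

No

Phi (magnetic flux) has dimensions [I^-1 L^2 M T^-2].
Pr (pressure) has dimensions [L^-1 M T^-2].
A (area) has dimensions [L^2].

Left side: [L^2]
Right side: [I^-1 L^3]

The two sides have different dimensions, so the equation is NOT dimensionally consistent.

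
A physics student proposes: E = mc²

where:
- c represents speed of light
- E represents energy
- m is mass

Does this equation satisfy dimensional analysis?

Yes

c (speed of light) has dimensions [L T^-1].
E (energy) has dimensions [L^2 M T^-2].
m (mass) has dimensions [M].

Left side: [L^2 M T^-2]
Right side: [L^2 M T^-2]

Both sides have the same dimensions, so the equation is dimensionally consistent.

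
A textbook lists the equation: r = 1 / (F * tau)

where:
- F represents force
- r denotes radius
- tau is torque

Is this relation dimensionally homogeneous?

No

F (force) has dimensions [L M T^-2].
r (radius) has dimensions [L].
tau (torque) has dimensions [L^2 M T^-2].

Left side: [L]
Right side: [L^-3 M^-2 T^4]

The two sides have different dimensions, so the equation is NOT dimensionally consistent.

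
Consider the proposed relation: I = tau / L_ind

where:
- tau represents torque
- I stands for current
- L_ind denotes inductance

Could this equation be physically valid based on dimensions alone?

No

tau (torque) has dimensions [L^2 M T^-2].
I (current) has dimensions [I].
L_ind (inductance) has dimensions [I^-2 L^2 M T^-2].

Left side: [I]
Right side: [I^2]

The two sides have different dimensions, so the equation is NOT dimensionally consistent.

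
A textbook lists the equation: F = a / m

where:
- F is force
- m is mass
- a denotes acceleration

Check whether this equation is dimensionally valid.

No

F (force) has dimensions [L M T^-2].
m (mass) has dimensions [M].
a (acceleration) has dimensions [L T^-2].

Left side: [L M T^-2]
Right side: [L M^-1 T^-2]

The two sides have different dimensions, so the equation is NOT dimensionally consistent.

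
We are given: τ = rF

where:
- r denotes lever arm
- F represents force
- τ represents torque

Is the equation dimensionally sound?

Yes

r (lever arm) has dimensions [L].
F (force) has dimensions [L M T^-2].
τ (torque) has dimensions [L^2 M T^-2].

Left side: [L^2 M T^-2]
Right side: [L^2 M T^-2]

Both sides have the same dimensions, so the equation is dimensionally consistent.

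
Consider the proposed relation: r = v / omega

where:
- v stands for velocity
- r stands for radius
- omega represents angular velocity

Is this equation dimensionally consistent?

Yes

v (velocity) has dimensions [L T^-1].
r (radius) has dimensions [L].
omega (angular velocity) has dimensions [T^-1].

Left side: [L]
Right side: [L]

Both sides have the same dimensions, so the equation is dimensionally consistent.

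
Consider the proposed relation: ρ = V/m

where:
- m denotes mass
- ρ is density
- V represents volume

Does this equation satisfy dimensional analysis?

No

m (mass) has dimensions [M].
ρ (density) has dimensions [L^-3 M].
V (volume) has dimensions [L^3].

Left side: [L^-3 M]
Right side: [L^3 M^-1]

The two sides have different dimensions, so the equation is NOT dimensionally consistent.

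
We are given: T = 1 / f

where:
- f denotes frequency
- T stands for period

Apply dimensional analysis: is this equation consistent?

Yes

f (frequency) has dimensions [T^-1].
T (period) has dimensions [T].

Left side: [T]
Right side: [T]

Both sides have the same dimensions, so the equation is dimensionally consistent.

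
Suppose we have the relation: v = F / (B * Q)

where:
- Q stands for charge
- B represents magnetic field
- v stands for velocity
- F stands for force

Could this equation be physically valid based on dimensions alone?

Yes

Q (charge) has dimensions [I T].
B (magnetic field) has dimensions [I^-1 M T^-2].
v (velocity) has dimensions [L T^-1].
F (force) has dimensions [L M T^-2].

Left side: [L T^-1]
Right side: [L T^-1]

Both sides have the same dimensions, so the equation is dimensionally consistent.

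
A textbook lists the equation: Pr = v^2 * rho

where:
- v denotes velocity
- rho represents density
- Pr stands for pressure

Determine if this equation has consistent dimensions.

Yes

v (velocity) has dimensions [L T^-1].
rho (density) has dimensions [L^-3 M].
Pr (pressure) has dimensions [L^-1 M T^-2].

Left side: [L^-1 M T^-2]
Right side: [L^-1 M T^-2]

Both sides have the same dimensions, so the equation is dimensionally consistent.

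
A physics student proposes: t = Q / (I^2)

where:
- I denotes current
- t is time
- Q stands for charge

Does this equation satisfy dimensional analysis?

No

I (current) has dimensions [I].
t (time) has dimensions [T].
Q (charge) has dimensions [I T].

Left side: [T]
Right side: [I^-1 T]

The two sides have different dimensions, so the equation is NOT dimensionally consistent.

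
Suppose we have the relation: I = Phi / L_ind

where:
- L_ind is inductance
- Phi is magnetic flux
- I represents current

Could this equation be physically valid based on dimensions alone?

Yes

L_ind (inductance) has dimensions [I^-2 L^2 M T^-2].
Phi (magnetic flux) has dimensions [I^-1 L^2 M T^-2].
I (current) has dimensions [I].

Left side: [I]
Right side: [I]

Both sides have the same dimensions, so the equation is dimensionally consistent.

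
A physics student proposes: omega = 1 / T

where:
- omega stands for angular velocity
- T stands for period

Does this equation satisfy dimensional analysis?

Yes

omega (angular velocity) has dimensions [T^-1].
T (period) has dimensions [T].

Left side: [T^-1]
Right side: [T^-1]

Both sides have the same dimensions, so the equation is dimensionally consistent.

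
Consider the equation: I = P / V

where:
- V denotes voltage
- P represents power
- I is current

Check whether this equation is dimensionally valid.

Yes

V (voltage) has dimensions [I^-1 L^2 M T^-3].
P (power) has dimensions [L^2 M T^-3].
I (current) has dimensions [I].

Left side: [I]
Right side: [I]

Both sides have the same dimensions, so the equation is dimensionally consistent.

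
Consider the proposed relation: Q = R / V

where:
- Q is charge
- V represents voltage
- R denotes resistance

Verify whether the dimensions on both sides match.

No

Q (charge) has dimensions [I T].
V (voltage) has dimensions [I^-1 L^2 M T^-3].
R (resistance) has dimensions [I^-2 L^2 M T^-3].

Left side: [I T]
Right side: [I^-1]

The two sides have different dimensions, so the equation is NOT dimensionally consistent.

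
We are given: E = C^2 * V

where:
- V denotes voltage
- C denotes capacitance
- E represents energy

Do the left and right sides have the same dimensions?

No

V (voltage) has dimensions [I^-1 L^2 M T^-3].
C (capacitance) has dimensions [I^2 L^-2 M^-1 T^4].
E (energy) has dimensions [L^2 M T^-2].

Left side: [L^2 M T^-2]
Right side: [I^3 L^-2 M^-1 T^5]

The two sides have different dimensions, so the equation is NOT dimensionally consistent.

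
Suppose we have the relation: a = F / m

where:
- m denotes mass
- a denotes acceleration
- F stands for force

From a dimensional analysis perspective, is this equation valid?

Yes

m (mass) has dimensions [M].
a (acceleration) has dimensions [L T^-2].
F (force) has dimensions [L M T^-2].

Left side: [L T^-2]
Right side: [L T^-2]

Both sides have the same dimensions, so the equation is dimensionally consistent.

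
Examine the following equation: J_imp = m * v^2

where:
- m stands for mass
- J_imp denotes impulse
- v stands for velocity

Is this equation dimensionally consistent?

No

m (mass) has dimensions [M].
J_imp (impulse) has dimensions [L M T^-1].
v (velocity) has dimensions [L T^-1].

Left side: [L M T^-1]
Right side: [L^2 M T^-2]

The two sides have different dimensions, so the equation is NOT dimensionally consistent.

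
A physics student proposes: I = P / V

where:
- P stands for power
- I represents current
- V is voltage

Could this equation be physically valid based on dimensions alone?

Yes

P (power) has dimensions [L^2 M T^-3].
I (current) has dimensions [I].
V (voltage) has dimensions [I^-1 L^2 M T^-3].

Left side: [I]
Right side: [I]

Both sides have the same dimensions, so the equation is dimensionally consistent.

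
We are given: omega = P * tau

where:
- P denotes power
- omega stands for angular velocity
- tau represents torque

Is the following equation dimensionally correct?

No

P (power) has dimensions [L^2 M T^-3].
omega (angular velocity) has dimensions [T^-1].
tau (torque) has dimensions [L^2 M T^-2].

Left side: [T^-1]
Right side: [L^4 M^2 T^-5]

The two sides have different dimensions, so the equation is NOT dimensionally consistent.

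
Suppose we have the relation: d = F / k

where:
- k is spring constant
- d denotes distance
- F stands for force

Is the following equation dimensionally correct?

Yes

k (spring constant) has dimensions [M T^-2].
d (distance) has dimensions [L].
F (force) has dimensions [L M T^-2].

Left side: [L]
Right side: [L]

Both sides have the same dimensions, so the equation is dimensionally consistent.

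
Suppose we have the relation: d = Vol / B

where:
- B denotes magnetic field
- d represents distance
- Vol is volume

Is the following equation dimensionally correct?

No

B (magnetic field) has dimensions [I^-1 M T^-2].
d (distance) has dimensions [L].
Vol (volume) has dimensions [L^3].

Left side: [L]
Right side: [I L^3 M^-1 T^2]

The two sides have different dimensions, so the equation is NOT dimensionally consistent.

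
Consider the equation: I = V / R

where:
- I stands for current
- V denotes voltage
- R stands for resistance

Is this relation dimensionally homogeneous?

Yes

I (current) has dimensions [I].
V (voltage) has dimensions [I^-1 L^2 M T^-3].
R (resistance) has dimensions [I^-2 L^2 M T^-3].

Left side: [I]
Right side: [I]

Both sides have the same dimensions, so the equation is dimensionally consistent.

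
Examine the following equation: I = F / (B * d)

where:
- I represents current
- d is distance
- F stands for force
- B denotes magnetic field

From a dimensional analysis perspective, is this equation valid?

Yes

I (current) has dimensions [I].
d (distance) has dimensions [L].
F (force) has dimensions [L M T^-2].
B (magnetic field) has dimensions [I^-1 M T^-2].

Left side: [I]
Right side: [I]

Both sides have the same dimensions, so the equation is dimensionally consistent.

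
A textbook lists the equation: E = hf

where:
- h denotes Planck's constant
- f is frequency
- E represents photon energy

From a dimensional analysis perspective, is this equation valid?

Yes

h (Planck's constant) has dimensions [L^2 M T^-1].
f (frequency) has dimensions [T^-1].
E (photon energy) has dimensions [L^2 M T^-2].

Left side: [L^2 M T^-2]
Right side: [L^2 M T^-2]

Both sides have the same dimensions, so the equation is dimensionally consistent.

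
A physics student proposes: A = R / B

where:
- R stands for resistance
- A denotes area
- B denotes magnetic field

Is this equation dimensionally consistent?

No

R (resistance) has dimensions [I^-2 L^2 M T^-3].
A (area) has dimensions [L^2].
B (magnetic field) has dimensions [I^-1 M T^-2].

Left side: [L^2]
Right side: [I^-1 L^2 T^-1]

The two sides have different dimensions, so the equation is NOT dimensionally consistent.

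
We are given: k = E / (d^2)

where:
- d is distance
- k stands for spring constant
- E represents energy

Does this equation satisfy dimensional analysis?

Yes

d (distance) has dimensions [L].
k (spring constant) has dimensions [M T^-2].
E (energy) has dimensions [L^2 M T^-2].

Left side: [M T^-2]
Right side: [M T^-2]

Both sides have the same dimensions, so the equation is dimensionally consistent.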